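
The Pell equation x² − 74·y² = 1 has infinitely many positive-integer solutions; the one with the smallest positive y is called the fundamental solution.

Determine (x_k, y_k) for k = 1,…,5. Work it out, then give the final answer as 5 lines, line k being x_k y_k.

d=74: √d = [8; 1,1,1,1,16] (ℓ=5, odd), read p_9/q_9
k=0  a_k=8  p_k/q_k = 8/1
…
k=2  a_k=1  p_k/q_k = 17/2
k=3  a_k=1  p_k/q_k = 26/3
…
k=5  a_k=16  p_k/q_k = 714/83
k=6  a_k=1  p_k/q_k = 757/88
…
k=8  a_k=1  p_k/q_k = 2228/259
k=9  a_k=1  p_k/q_k = 3699/430
fundamental: x₁=3699, y₁=430  (since 13682601 − 74·184900 = 1)
(3699+430√74)^2 = 27365201 + 3181140√74
(3699+430√74)^3 = 202447753299 + 23534073290√74
(3699+430√74)^4 = 1497708451540801 + 174105071018280√74
(3699+430√74)^5 = 11080046922051092499 + 1288029291859162150√74

3699 430
27365201 3181140
202447753299 23534073290
1497708451540801 174105071018280
11080046922051092499 1288029291859162150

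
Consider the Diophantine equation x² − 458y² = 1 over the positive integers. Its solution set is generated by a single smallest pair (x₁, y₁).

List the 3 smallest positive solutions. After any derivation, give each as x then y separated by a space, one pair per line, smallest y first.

√458 = [21; 2,2,42, …], period ℓ=3 (odd) → k=5
step 0: (21, 1)  from 21·(1,0) + (0,1)
step 1: (43, 2)  from 2·(21,1) + (1,0)
step 2: (107, 5)  from 2·(43,2) + (21,1)
step 3: (4537, 212)  from 42·(107,5) + (43,2)
step 4: (9181, 429)  from 2·(4537,212) + (107,5)
step 5: (22899, 1070)  from 2·(9181,429) + (4537,212)
fundamental: x₁=22899, y₁=1070  (since 524364201 − 458·1144900 = 1)
k=2:  x_2 = 22899·22899+458·1070·1070 = 1048728401,  y_2 = 22899·1070+1070·22899 = 49003860
k=3:  x_3 = 22899·1048728401+458·1070·49003860 = 48029663286099,  y_3 = 22899·49003860+1070·1048728401 = 2244278779210

22899 1070
1048728401 49003860
48029663286099 2244278779210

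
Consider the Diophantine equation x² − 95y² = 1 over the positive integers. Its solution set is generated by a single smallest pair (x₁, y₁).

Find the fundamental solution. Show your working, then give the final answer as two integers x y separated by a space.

d=95: √d = [9; 1,2,1,18] (ℓ=4, even), read p_3/q_3
i=0: a=9 ⇒ p=9, q=1
…
i=2: a=2 ⇒ p=29, q=3
i=3: a=1 ⇒ p=39, q=4
→ (39, 4).  Check: 39²=1521, 95·4²=1520, difference 1.

39 4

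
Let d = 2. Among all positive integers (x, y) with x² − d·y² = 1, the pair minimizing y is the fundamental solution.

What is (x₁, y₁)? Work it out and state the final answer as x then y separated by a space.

√2 = [1; 2, …], period ℓ=1 (odd) → k=1
a_0=1:  p_0=1·1+0=1,  q_0=1·0+1=1
a_1=2:  p_1=2·1+1=3,  q_1=2·1+0=2
→ (3, 2).  Check: 3²=9, 2·2²=8, difference 1.

3 2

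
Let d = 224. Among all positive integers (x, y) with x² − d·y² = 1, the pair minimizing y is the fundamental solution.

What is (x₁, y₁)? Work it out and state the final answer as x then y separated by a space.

√224 = [14; 1,28, …], period ℓ=2 (even) → k=1
a_0=14:  p_0=14·1+0=14,  q_0=14·0+1=1
a_1=1:  p_1=1·14+1=15,  q_1=1·1+0=1
→ (15, 1).  Check: 15²=225, 224·1²=224, difference 1.

15 1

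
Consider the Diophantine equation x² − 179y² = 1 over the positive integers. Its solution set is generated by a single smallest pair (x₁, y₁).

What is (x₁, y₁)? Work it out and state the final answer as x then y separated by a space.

4190210 313191

[13; 2,1,1,1,3,…,1,2,26] for √179; ℓ=14 ⇒ convergent index 13
step 0: (13, 1)  from 13·(1,0) + (0,1)
…
step 2: (40, 3)  from 1·(27,2) + (13,1)
…
step 5: (388, 29)  from 3·(107,8) + (67,5)
step 6: (2047, 153)  from 5·(388,29) + (107,8)
step 7: (26999, 2018)  from 13·(2047,153) + (388,29)
step 8: (137042, 10243)  from 5·(26999,2018) + (2047,153)
…
step 12: (1588459, 118727)  from 1·(1013292,75737) + (575167,42990)
step 13: (4190210, 313191)  from 2·(1588459,118727) + (1013292,75737)
fundamental: x₁=4190210, y₁=313191  (since 17557859844100 − 179·98088602481 = 1)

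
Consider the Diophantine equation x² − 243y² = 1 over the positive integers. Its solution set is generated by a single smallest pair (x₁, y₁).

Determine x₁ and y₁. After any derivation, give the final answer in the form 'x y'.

d=243: √d = [15; 1,1,2,3,15,3,2,1,1,30] (ℓ=10, even), read p_9/q_9
step 0: (15, 1)  from 15·(1,0) + (0,1)
…
step 2: (31, 2)  from 1·(16,1) + (15,1)
step 3: (78, 5)  from 2·(31,2) + (16,1)
step 4: (265, 17)  from 3·(78,5) + (31,2)
…
step 6: (12424, 797)  from 3·(4053,260) + (265,17)
…
step 8: (41325, 2651)  from 1·(28901,1854) + (12424,797)
step 9: (70226, 4505)  from 1·(41325,2651) + (28901,1854)
(x₁, y₁) = (70226, 4505);  70226² − 243·4505² = 1 ✓

70226 4505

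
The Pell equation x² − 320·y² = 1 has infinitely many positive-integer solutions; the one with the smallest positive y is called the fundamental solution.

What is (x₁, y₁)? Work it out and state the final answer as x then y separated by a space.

161 9

√320 = [17; 1,7,1,34, …], period ℓ=4 (even) → k=3
a_0=17:  p_0=17·1+0=17,  q_0=17·0+1=1
a_1=1:  p_1=1·17+1=18,  q_1=1·1+0=1
a_2=7:  p_2=7·18+17=143,  q_2=7·1+1=8
a_3=1:  p_3=1·143+18=161,  q_3=1·8+1=9
fundamental: x₁=161, y₁=9  (since 25921 − 320·81 = 1)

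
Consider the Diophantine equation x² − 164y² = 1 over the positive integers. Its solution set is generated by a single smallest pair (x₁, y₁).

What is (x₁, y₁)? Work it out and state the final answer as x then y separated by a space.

√164 = [12; 1,4,6,4,1,24, …], period ℓ=6 (even) → k=5
i=0: a=12 ⇒ p=12, q=1
i=1: a=1 ⇒ p=13, q=1
i=2: a=4 ⇒ p=64, q=5
i=3: a=6 ⇒ p=397, q=31
i=4: a=4 ⇒ p=1652, q=129
i=5: a=1 ⇒ p=2049, q=160
(x₁, y₁) = (2049, 160);  2049² − 164·160² = 1 ✓

2049 160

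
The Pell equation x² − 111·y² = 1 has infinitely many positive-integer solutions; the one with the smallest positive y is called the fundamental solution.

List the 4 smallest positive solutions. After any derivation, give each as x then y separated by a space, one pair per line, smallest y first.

[10; 1,1,6,1,1,20] for √111; ℓ=6 ⇒ convergent index 5
step 0: (10, 1)  from 10·(1,0) + (0,1)
…
step 4: (158, 15)  from 1·(137,13) + (21,2)
step 5: (295, 28)  from 1·(158,15) + (137,13)
fundamental: x₁=295, y₁=28  (since 87025 − 111·784 = 1)
n=2: (295,28)∘(295,28) = (295·295+111·28·28, 295·28+28·295) = (174049,16520)
n=3: (174049,16520)∘(295,28) = (295·174049+111·28·16520, 295·16520+28·174049) = (102688615,9746772)
n=4: (102688615,9746772)∘(295,28) = (295·102688615+111·28·9746772, 295·9746772+28·102688615) = (60586108801,5750578960)

295 28
174049 16520
102688615 9746772
60586108801 5750578960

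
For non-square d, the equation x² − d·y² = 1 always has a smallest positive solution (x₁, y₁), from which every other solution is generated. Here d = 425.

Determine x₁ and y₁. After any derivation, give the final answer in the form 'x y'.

√425 = [20; 1,1,1,1,1,1,40, …], period ℓ=7 (odd) → k=13
step 0: (20, 1)  from 20·(1,0) + (0,1)
step 1: (21, 1)  from 1·(20,1) + (1,0)
…
step 3: (62, 3)  from 1·(41,2) + (21,1)
step 4: (103, 5)  from 1·(62,3) + (41,2)
step 5: (165, 8)  from 1·(103,5) + (62,3)
…
step 7: (10885, 528)  from 40·(268,13) + (165,8)
step 8: (11153, 541)  from 1·(10885,528) + (268,13)
…
step 11: (55229, 2679)  from 1·(33191,1610) + (22038,1069)
step 12: (88420, 4289)  from 1·(55229,2679) + (33191,1610)
step 13: (143649, 6968)  from 1·(88420,4289) + (55229,2679)
→ (143649, 6968).  Check: 143649²=20635035201, 425·6968²=20635035200, difference 1.

143649 6968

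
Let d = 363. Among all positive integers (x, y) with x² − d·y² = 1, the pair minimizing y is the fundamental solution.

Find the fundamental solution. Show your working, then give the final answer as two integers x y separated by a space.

√363 = [19; 19,38, …], period ℓ=2 (even) → k=1
step 0: (19, 1)  from 19·(1,0) + (0,1)
step 1: (362, 19)  from 19·(19,1) + (1,0)
fundamental: x₁=362, y₁=19  (since 131044 − 363·361 = 1)

362 19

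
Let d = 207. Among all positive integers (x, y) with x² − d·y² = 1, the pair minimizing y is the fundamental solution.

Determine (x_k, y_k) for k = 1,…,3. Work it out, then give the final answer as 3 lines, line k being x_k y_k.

√207 = [14; 2,1,1,2,1,1,2,28, …], period ℓ=8 (even) → k=7
a_0=14:  p_0=14·1+0=14,  q_0=14·0+1=1
a_1=2:  p_1=2·14+1=29,  q_1=2·1+0=2
…
a_4=2:  p_4=2·72+43=187,  q_4=2·5+3=13
a_5=1:  p_5=1·187+72=259,  q_5=1·13+5=18
a_6=1:  p_6=1·259+187=446,  q_6=1·18+13=31
a_7=2:  p_7=2·446+259=1151,  q_7=2·31+18=80
(x₁, y₁) = (1151, 80);  1151² − 207·80² = 1 ✓
(1151+80√207)^2 = 2649601 + 184160√207
(1151+80√207)^3 = 6099380351 + 423936240√207

1151 80
2649601 184160
6099380351 423936240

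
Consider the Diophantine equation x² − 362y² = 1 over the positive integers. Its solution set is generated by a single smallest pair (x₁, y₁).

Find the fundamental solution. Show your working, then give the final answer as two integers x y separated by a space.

√362 → a₀=19, period (38); ℓ=1 odd so k=1
i=0: a=19 ⇒ p=19, q=1
i=1: a=38 ⇒ p=723, q=38
(x₁, y₁) = (723, 38);  723² − 362·38² = 1 ✓

723 38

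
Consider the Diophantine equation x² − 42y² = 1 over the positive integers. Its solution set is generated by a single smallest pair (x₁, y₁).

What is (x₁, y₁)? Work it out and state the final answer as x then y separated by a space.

√42 → a₀=6, period (2,12); ℓ=2 even so k=1
a_0=6:  p_0=6·1+0=6,  q_0=6·0+1=1
a_1=2:  p_1=2·6+1=13,  q_1=2·1+0=2
→ (13, 2).  Check: 13²=169, 42·2²=168, difference 1.

13 2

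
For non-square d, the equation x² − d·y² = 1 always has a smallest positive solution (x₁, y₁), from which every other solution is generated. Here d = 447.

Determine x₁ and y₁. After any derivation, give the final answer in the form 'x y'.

148 7

√447 = [21; 7,42, …], period ℓ=2 (even) → k=1
k=0  a_k=21  p_k/q_k = 21/1
k=1  a_k=7  p_k/q_k = 148/7
fundamental: x₁=148, y₁=7  (since 21904 − 447·49 = 1)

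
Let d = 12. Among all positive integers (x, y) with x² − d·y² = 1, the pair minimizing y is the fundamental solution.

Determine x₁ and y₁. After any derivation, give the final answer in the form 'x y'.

[3; 2,6] for √12; ℓ=2 ⇒ convergent index 1
k=0  a_k=3  p_k/q_k = 3/1
k=1  a_k=2  p_k/q_k = 7/2
fundamental: x₁=7, y₁=2  (since 49 − 12·4 = 1)

7 2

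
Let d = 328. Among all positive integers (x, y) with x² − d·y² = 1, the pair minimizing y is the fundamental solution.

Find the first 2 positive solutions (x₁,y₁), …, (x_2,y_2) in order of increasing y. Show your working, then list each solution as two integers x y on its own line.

163 9
53137 2934

√328 → a₀=18, period (9,36); ℓ=2 even so k=1
step 0: (18, 1)  from 18·(1,0) + (0,1)
step 1: (163, 9)  from 9·(18,1) + (1,0)
(x₁, y₁) = (163, 9);  163² − 328·9² = 1 ✓
(x_2, y_2) = (163·163 + 328·9·9, 163·9 + 9·163) = (53137, 2934)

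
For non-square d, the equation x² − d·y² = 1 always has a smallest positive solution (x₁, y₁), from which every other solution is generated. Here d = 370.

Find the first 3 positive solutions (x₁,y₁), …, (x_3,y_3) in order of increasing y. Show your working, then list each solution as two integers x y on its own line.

√370 → a₀=19, period (4,4,38); ℓ=3 odd so k=5
i=0: a=19 ⇒ p=19, q=1
…
i=3: a=38 ⇒ p=12503, q=650
i=4: a=4 ⇒ p=50339, q=2617
i=5: a=4 ⇒ p=213859, q=11118
fundamental: x₁=213859, y₁=11118  (since 45735671881 − 370·123609924 = 1)
(213859+11118√370)^2 = 91471343761 + 4755368724√370
(213859+11118√370)^3 = 39123940210553539 + 2033956799880714√370

213859 11118
91471343761 4755368724
39123940210553539 2033956799880714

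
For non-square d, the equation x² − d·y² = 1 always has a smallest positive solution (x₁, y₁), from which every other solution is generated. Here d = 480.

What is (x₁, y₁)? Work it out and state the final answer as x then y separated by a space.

241 11

√480 = [21; 1,9,1,42, …], period ℓ=4 (even) → k=3
k=0  a_k=21  p_k/q_k = 21/1
…
k=2  a_k=9  p_k/q_k = 219/10
k=3  a_k=1  p_k/q_k = 241/11
→ (241, 11).  Check: 241²=58081, 480·11²=58080, difference 1.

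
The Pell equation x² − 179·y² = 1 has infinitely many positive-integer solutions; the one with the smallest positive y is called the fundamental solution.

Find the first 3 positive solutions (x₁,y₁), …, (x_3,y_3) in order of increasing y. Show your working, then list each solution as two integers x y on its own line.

4190210 313191
35115719688199 2624672120220
294284479589372473370 21995854729733779209

d=179: √d = [13; 2,1,1,1,3,…,1,2,26] (ℓ=14, even), read p_13/q_13
i=0: a=13 ⇒ p=13, q=1
i=1: a=2 ⇒ p=27, q=2
i=2: a=1 ⇒ p=40, q=3
i=3: a=1 ⇒ p=67, q=5
i=4: a=1 ⇒ p=107, q=8
…
i=6: a=5 ⇒ p=2047, q=153
i=7: a=13 ⇒ p=26999, q=2018
i=8: a=5 ⇒ p=137042, q=10243
i=9: a=3 ⇒ p=438125, q=32747
…
i=12: a=1 ⇒ p=1588459, q=118727
i=13: a=2 ⇒ p=4190210, q=313191
→ (4190210, 313191).  Check: 4190210²=17557859844100, 179·313191²=17557859844099, difference 1.
(4190210+313191√179)^2 = 35115719688199 + 2624672120220√179
(4190210+313191√179)^3 = 294284479589372473370 + 21995854729733779209√179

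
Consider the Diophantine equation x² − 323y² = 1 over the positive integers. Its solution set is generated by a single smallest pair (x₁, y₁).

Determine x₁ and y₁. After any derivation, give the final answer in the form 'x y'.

18 1

d=323: √d = [17; 1,34] (ℓ=2, even), read p_1/q_1
i=0: a=17 ⇒ p=17, q=1
i=1: a=1 ⇒ p=18, q=1
fundamental: x₁=18, y₁=1  (since 324 − 323·1 = 1)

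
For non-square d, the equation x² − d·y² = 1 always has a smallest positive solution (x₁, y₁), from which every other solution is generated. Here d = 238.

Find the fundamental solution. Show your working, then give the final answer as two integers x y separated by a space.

d=238: √d = [15; 2,2,1,14,1,2,2,30] (ℓ=8, even), read p_7/q_7
a_0=15:  p_0=15·1+0=15,  q_0=15·0+1=1
…
a_6=2:  p_6=2·1697+1589=4983,  q_6=2·110+103=323
a_7=2:  p_7=2·4983+1697=11663,  q_7=2·323+110=756
fundamental: x₁=11663, y₁=756  (since 136025569 − 238·571536 = 1)

11663 756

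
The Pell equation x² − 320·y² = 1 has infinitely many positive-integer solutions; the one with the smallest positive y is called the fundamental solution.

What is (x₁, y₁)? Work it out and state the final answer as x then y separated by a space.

161 9

√320 → a₀=17, period (1,7,1,34); ℓ=4 even so k=3
step 0: (17, 1)  from 17·(1,0) + (0,1)
…
step 2: (143, 8)  from 7·(18,1) + (17,1)
step 3: (161, 9)  from 1·(143,8) + (18,1)
(x₁, y₁) = (161, 9);  161² − 320·9² = 1 ✓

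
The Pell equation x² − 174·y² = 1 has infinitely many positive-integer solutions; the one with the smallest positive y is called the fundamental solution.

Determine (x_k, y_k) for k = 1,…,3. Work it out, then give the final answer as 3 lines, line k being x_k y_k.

d=174: √d = [13; 5,4,5,26] (ℓ=4, even), read p_3/q_3
k=0  a_k=13  p_k/q_k = 13/1
…
k=2  a_k=4  p_k/q_k = 277/21
k=3  a_k=5  p_k/q_k = 1451/110
(x₁, y₁) = (1451, 110);  1451² − 174·110² = 1 ✓
k=2:  x_2 = 1451·1451+174·110·110 = 4210801,  y_2 = 1451·110+110·1451 = 319220
k=3:  x_3 = 1451·4210801+174·110·319220 = 12219743051,  y_3 = 1451·319220+110·4210801 = 926376330

1451 110
4210801 319220
12219743051 926376330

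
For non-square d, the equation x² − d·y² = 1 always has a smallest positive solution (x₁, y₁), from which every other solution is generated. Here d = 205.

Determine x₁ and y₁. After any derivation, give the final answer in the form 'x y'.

39689 2772

d=205: √d = [14; 3,6,1,4,1,6,3,28] (ℓ=8, even), read p_7/q_7
i=0: a=14 ⇒ p=14, q=1
…
i=2: a=6 ⇒ p=272, q=19
i=3: a=1 ⇒ p=315, q=22
i=4: a=4 ⇒ p=1532, q=107
i=5: a=1 ⇒ p=1847, q=129
i=6: a=6 ⇒ p=12614, q=881
i=7: a=3 ⇒ p=39689, q=2772
(x₁, y₁) = (39689, 2772);  39689² − 205·2772² = 1 ✓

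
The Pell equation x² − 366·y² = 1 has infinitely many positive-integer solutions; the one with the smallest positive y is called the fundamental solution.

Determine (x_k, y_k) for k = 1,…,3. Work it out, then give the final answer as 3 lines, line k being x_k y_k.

√366 → a₀=19, period (7,1,1,1,2,12,2,1,1,1,7,38); ℓ=12 even so k=11
k=0  a_k=19  p_k/q_k = 19/1
…
k=2  a_k=1  p_k/q_k = 153/8
…
k=4  a_k=1  p_k/q_k = 440/23
k=5  a_k=2  p_k/q_k = 1167/61
…
k=8  a_k=1  p_k/q_k = 44499/2326
k=9  a_k=1  p_k/q_k = 74554/3897
k=10  a_k=1  p_k/q_k = 119053/6223
k=11  a_k=7  p_k/q_k = 907925/47458
fundamental: x₁=907925, y₁=47458  (since 824327805625 − 366·2252261764 = 1)
(907925+47458√366)^2 = 1648655611249 + 86176609300√366
(907925+47458√366)^3 = 2993711291685588725 + 156483795997357542√366

907925 47458
1648655611249 86176609300
2993711291685588725 156483795997357542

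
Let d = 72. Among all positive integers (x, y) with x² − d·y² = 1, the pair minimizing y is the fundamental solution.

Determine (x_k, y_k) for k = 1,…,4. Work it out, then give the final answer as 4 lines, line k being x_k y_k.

17 2
577 68
19601 2310
665857 78472

d=72: √d = [8; 2,16] (ℓ=2, even), read p_1/q_1
k=0  a_k=8  p_k/q_k = 8/1
k=1  a_k=2  p_k/q_k = 17/2
→ (17, 2).  Check: 17²=289, 72·2²=288, difference 1.
k=2:  x_2 = 17·17+72·2·2 = 577,  y_2 = 17·2+2·17 = 68
k=3:  x_3 = 17·577+72·2·68 = 19601,  y_3 = 17·68+2·577 = 2310
k=4:  x_4 = 17·19601+72·2·2310 = 665857,  y_4 = 17·2310+2·19601 = 78472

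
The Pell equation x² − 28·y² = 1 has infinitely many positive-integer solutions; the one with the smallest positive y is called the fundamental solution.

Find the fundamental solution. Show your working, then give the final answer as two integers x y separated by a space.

127 24

√28 = [5; 3,2,3,10, …], period ℓ=4 (even) → k=3
a_0=5:  p_0=5·1+0=5,  q_0=5·0+1=1
a_1=3:  p_1=3·5+1=16,  q_1=3·1+0=3
a_2=2:  p_2=2·16+5=37,  q_2=2·3+1=7
a_3=3:  p_3=3·37+16=127,  q_3=3·7+3=24
(x₁, y₁) = (127, 24);  127² − 28·24² = 1 ✓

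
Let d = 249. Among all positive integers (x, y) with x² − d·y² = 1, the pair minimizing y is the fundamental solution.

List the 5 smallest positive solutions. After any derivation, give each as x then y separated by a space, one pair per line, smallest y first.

d=249: √d = [15; 1,3,1,1,5,…,3,1,30] (ℓ=16, even), read p_15/q_15
i=0: a=15 ⇒ p=15, q=1
i=1: a=1 ⇒ p=16, q=1
…
i=8: a=10 ⇒ p=36751, q=2329
…
i=12: a=1 ⇒ p=1017351, q=64472
…
i=14: a=3 ⇒ p=6669699, q=422675
i=15: a=1 ⇒ p=8553815, q=542076
fundamental: x₁=8553815, y₁=542076  (since 73167751054225 − 249·293846389776 = 1)
n=2: (8553815,542076)∘(8553815,542076) = (8553815·8553815+249·542076·542076, 8553815·542076+542076·8553815) = (146335502108449,9273635639880)
n=3: (146335502108449,9273635639880)∘(8553815,542076) = (8553815·146335502108449+249·542076·9273635639880, 8553815·9273635639880+542076·146335502108449) = (2503453625935556812055,158649927281879742324)
n=4: (2503453625935556812055,158649927281879742324)∘(8553815,542076) = (8553815·2503453625935556812055+249·542076·158649927281879742324, 8553815·158649927281879742324+542076·2503453625935556812055) = (42828158354663763449114371201,2714124255465295062538692240)
n=5: (42828158354663763449114371201,2714124255465295062538692240)∘(8553815,542076) = (8553815·42828158354663763449114371201+249·542076·2714124255465295062538692240, 8553815·2714124255465295062538692240+542076·42828158354663763449114371201) = (732688286712993936041346554632551575,46432233536525587120811525646048876)

8553815 542076
146335502108449 9273635639880
2503453625935556812055 158649927281879742324
42828158354663763449114371201 2714124255465295062538692240
732688286712993936041346554632551575 46432233536525587120811525646048876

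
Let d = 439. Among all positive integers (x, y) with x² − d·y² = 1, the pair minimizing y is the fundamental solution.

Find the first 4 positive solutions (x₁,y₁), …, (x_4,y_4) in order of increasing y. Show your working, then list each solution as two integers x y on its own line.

√439 → a₀=20, period (1,19,1,40); ℓ=4 even so k=3
a_0=20:  p_0=20·1+0=20,  q_0=20·0+1=1
a_1=1:  p_1=1·20+1=21,  q_1=1·1+0=1
a_2=19:  p_2=19·21+20=419,  q_2=19·1+1=20
a_3=1:  p_3=1·419+21=440,  q_3=1·20+1=21
(x₁, y₁) = (440, 21);  440² − 439·21² = 1 ✓
(440+21√439)^2 = 387199 + 18480√439
(440+21√439)^3 = 340734680 + 16262379√439
(440+21√439)^4 = 299846131201 + 14310875040√439

440 21
387199 18480
340734680 16262379
299846131201 14310875040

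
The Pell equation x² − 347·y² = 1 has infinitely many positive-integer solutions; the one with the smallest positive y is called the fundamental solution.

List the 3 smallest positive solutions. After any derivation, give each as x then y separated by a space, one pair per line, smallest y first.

641602 34443
823306252807 44197395372
1056469876826312026 56714274530897445

d=347: √d = [18; 1,1,1,2,4,…,1,1,36] (ℓ=14, even), read p_13/q_13
i=0: a=18 ⇒ p=18, q=1
…
i=3: a=1 ⇒ p=56, q=3
i=4: a=2 ⇒ p=149, q=8
i=5: a=4 ⇒ p=652, q=35
…
i=11: a=1 ⇒ p=238717, q=12815
i=12: a=1 ⇒ p=402885, q=21628
i=13: a=1 ⇒ p=641602, q=34443
→ (641602, 34443).  Check: 641602²=411653126404, 347·34443²=411653126403, difference 1.
(x_2, y_2) = (641602·641602 + 347·34443·34443, 641602·34443 + 34443·641602) = (823306252807, 44197395372)
(x_3, y_3) = (641602·823306252807 + 347·34443·44197395372, 641602·44197395372 + 34443·823306252807) = (1056469876826312026, 56714274530897445)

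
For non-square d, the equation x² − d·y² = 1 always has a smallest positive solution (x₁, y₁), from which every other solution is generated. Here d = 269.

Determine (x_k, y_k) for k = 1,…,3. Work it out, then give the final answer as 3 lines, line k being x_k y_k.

√269 = [16; 2,2,32, …], period ℓ=3 (odd) → k=5
i=0: a=16 ⇒ p=16, q=1
i=1: a=2 ⇒ p=33, q=2
i=2: a=2 ⇒ p=82, q=5
…
i=4: a=2 ⇒ p=5396, q=329
i=5: a=2 ⇒ p=13449, q=820
fundamental: x₁=13449, y₁=820  (since 180875601 − 269·672400 = 1)
(x_2, y_2) = (13449·13449 + 269·820·820, 13449·820 + 820·13449) = (361751201, 22056360)
(x_3, y_3) = (13449·361751201 + 269·820·22056360, 13449·22056360 + 820·361751201) = (9730383791049, 593271970460)

13449 820
361751201 22056360
9730383791049 593271970460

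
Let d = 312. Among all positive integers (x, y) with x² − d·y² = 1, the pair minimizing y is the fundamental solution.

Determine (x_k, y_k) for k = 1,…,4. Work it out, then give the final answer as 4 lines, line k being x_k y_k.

53 3
5617 318
595349 33705
63101377 3572412

d=312: √d = [17; 1,1,1,34] (ℓ=4, even), read p_3/q_3
k=0  a_k=17  p_k/q_k = 17/1
k=1  a_k=1  p_k/q_k = 18/1
k=2  a_k=1  p_k/q_k = 35/2
k=3  a_k=1  p_k/q_k = 53/3
(x₁, y₁) = (53, 3);  53² − 312·3² = 1 ✓
(x_2, y_2) = (53·53 + 312·3·3, 53·3 + 3·53) = (5617, 318)
(x_3, y_3) = (53·5617 + 312·3·318, 53·318 + 3·5617) = (595349, 33705)
(x_4, y_4) = (53·595349 + 312·3·33705, 53·33705 + 3·595349) = (63101377, 3572412)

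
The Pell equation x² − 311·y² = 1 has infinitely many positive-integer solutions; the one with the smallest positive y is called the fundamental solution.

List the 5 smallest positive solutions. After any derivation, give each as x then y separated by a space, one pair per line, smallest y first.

√311 = [17; 1,1,1,2,1,…,1,1,34, …], period ℓ=16 (even) → k=15
k=0  a_k=17  p_k/q_k = 17/1
…
k=2  a_k=1  p_k/q_k = 35/2
…
k=4  a_k=2  p_k/q_k = 141/8
k=5  a_k=1  p_k/q_k = 194/11
k=6  a_k=6  p_k/q_k = 1305/74
k=7  a_k=3  p_k/q_k = 4109/233
…
k=10  a_k=6  p_k/q_k = 1376656/78063
…
k=12  a_k=2  p_k/q_k = 4565134/258865
k=13  a_k=1  p_k/q_k = 6159373/349266
k=14  a_k=1  p_k/q_k = 10724507/608131
k=15  a_k=1  p_k/q_k = 16883880/957397
fundamental: x₁=16883880, y₁=957397  (since 285065403854400 − 311·916609015609 = 1)
(16883880+957397√311)^2 = 570130807708799 + 32329152120720√311
(16883880+957397√311)^3 = 19252040283316857636360 + 1091683049815963029803√311
(16883880+957397√311)^4 = 650098275797375082487964044801 + 36863691222253451430108430560√311
(16883880+957397√311)^5 = 21952362553539551163393489436611779400 + 1244804277907160115380508441163715797√311

16883880 957397
570130807708799 32329152120720
19252040283316857636360 1091683049815963029803
650098275797375082487964044801 36863691222253451430108430560
21952362553539551163393489436611779400 1244804277907160115380508441163715797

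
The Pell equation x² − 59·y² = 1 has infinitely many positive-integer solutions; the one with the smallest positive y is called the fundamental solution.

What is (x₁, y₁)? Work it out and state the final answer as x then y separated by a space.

√59 → a₀=7, period (1,2,7,2,1,14); ℓ=6 even so k=5
a_0=7:  p_0=7·1+0=7,  q_0=7·0+1=1
a_1=1:  p_1=1·7+1=8,  q_1=1·1+0=1
a_2=2:  p_2=2·8+7=23,  q_2=2·1+1=3
a_3=7:  p_3=7·23+8=169,  q_3=7·3+1=22
a_4=2:  p_4=2·169+23=361,  q_4=2·22+3=47
a_5=1:  p_5=1·361+169=530,  q_5=1·47+22=69
→ (530, 69).  Check: 530²=280900, 59·69²=280899, difference 1.

530 69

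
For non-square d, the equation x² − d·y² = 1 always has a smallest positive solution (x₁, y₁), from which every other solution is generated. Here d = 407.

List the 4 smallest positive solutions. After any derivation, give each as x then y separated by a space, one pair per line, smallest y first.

2663 132
14183137 703032
75539384999 3744348300
402322750321537 19942398342768

√407 = [20; 5,1,2,1,5,40, …], period ℓ=6 (even) → k=5
i=0: a=20 ⇒ p=20, q=1
…
i=2: a=1 ⇒ p=121, q=6
i=3: a=2 ⇒ p=343, q=17
i=4: a=1 ⇒ p=464, q=23
i=5: a=5 ⇒ p=2663, q=132
(x₁, y₁) = (2663, 132);  2663² − 407·132² = 1 ✓
(2663+132√407)^2 = 14183137 + 703032√407
(2663+132√407)^3 = 75539384999 + 3744348300√407
(2663+132√407)^4 = 402322750321537 + 19942398342768√407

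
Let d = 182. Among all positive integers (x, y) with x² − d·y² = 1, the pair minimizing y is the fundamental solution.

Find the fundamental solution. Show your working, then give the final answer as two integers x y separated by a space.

27 2

[13; 2,26] for √182; ℓ=2 ⇒ convergent index 1
i=0: a=13 ⇒ p=13, q=1
i=1: a=2 ⇒ p=27, q=2
→ (27, 2).  Check: 27²=729, 182·2²=728, difference 1.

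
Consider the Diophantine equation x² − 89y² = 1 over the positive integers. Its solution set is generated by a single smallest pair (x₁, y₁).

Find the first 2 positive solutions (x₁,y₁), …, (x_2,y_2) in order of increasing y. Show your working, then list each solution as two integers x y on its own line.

√89 → a₀=9, period (2,3,3,2,18); ℓ=5 odd so k=9
k=0  a_k=9  p_k/q_k = 9/1
…
k=2  a_k=3  p_k/q_k = 66/7
…
k=5  a_k=18  p_k/q_k = 9217/977
…
k=7  a_k=3  p_k/q_k = 66019/6998
k=8  a_k=3  p_k/q_k = 216991/23001
k=9  a_k=2  p_k/q_k = 500001/53000
fundamental: x₁=500001, y₁=53000  (since 250001000001 − 89·2809000000 = 1)
(x_2, y_2) = (500001·500001 + 89·53000·53000, 500001·53000 + 53000·500001) = (500002000001, 53000106000)

500001 53000
500002000001 53000106000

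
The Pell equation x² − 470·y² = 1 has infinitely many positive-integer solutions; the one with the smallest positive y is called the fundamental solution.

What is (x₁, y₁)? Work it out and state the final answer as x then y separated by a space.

1691 78

√470 = [21; 1,2,8,2,1,42, …], period ℓ=6 (even) → k=5
i=0: a=21 ⇒ p=21, q=1
i=1: a=1 ⇒ p=22, q=1
i=2: a=2 ⇒ p=65, q=3
…
i=4: a=2 ⇒ p=1149, q=53
i=5: a=1 ⇒ p=1691, q=78
→ (1691, 78).  Check: 1691²=2859481, 470·78²=2859480, difference 1.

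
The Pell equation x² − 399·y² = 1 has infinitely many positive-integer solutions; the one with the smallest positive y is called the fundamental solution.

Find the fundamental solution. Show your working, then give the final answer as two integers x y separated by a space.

√399 → a₀=19, period (1,38); ℓ=2 even so k=1
step 0: (19, 1)  from 19·(1,0) + (0,1)
step 1: (20, 1)  from 1·(19,1) + (1,0)
→ (20, 1).  Check: 20²=400, 399·1²=399, difference 1.

20 1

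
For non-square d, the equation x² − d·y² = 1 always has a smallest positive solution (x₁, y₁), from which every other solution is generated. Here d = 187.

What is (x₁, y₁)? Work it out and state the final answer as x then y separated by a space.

1682 123

d=187: √d = [13; 1,2,13,2,1,26] (ℓ=6, even), read p_5/q_5
step 0: (13, 1)  from 13·(1,0) + (0,1)
…
step 3: (547, 40)  from 13·(41,3) + (14,1)
step 4: (1135, 83)  from 2·(547,40) + (41,3)
step 5: (1682, 123)  from 1·(1135,83) + (547,40)
→ (1682, 123).  Check: 1682²=2829124, 187·123²=2829123, difference 1.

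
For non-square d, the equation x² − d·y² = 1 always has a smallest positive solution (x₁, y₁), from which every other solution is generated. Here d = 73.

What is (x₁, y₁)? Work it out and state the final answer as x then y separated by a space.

d=73: √d = [8; 1,1,5,5,1,1,16] (ℓ=7, odd), read p_13/q_13
a_0=8:  p_0=8·1+0=8,  q_0=8·0+1=1
a_1=1:  p_1=1·8+1=9,  q_1=1·1+0=1
a_2=1:  p_2=1·9+8=17,  q_2=1·1+1=2
a_3=5:  p_3=5·17+9=94,  q_3=5·2+1=11
a_4=5:  p_4=5·94+17=487,  q_4=5·11+2=57
a_5=1:  p_5=1·487+94=581,  q_5=1·57+11=68
a_6=1:  p_6=1·581+487=1068,  q_6=1·68+57=125
a_7=16:  p_7=16·1068+581=17669,  q_7=16·125+68=2068
a_8=1:  p_8=1·17669+1068=18737,  q_8=1·2068+125=2193
a_9=1:  p_9=1·18737+17669=36406,  q_9=1·2193+2068=4261
a_10=5:  p_10=5·36406+18737=200767,  q_10=5·4261+2193=23498
a_11=5:  p_11=5·200767+36406=1040241,  q_11=5·23498+4261=121751
a_12=1:  p_12=1·1040241+200767=1241008,  q_12=1·121751+23498=145249
a_13=1:  p_13=1·1241008+1040241=2281249,  q_13=1·145249+121751=267000
fundamental: x₁=2281249, y₁=267000  (since 5204097000001 − 73·71289000000 = 1)

2281249 267000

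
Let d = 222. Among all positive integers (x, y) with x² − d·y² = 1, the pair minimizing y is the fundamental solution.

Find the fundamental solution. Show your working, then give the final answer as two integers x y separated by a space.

149 10

√222 = [14; 1,8,1,28, …], period ℓ=4 (even) → k=3
a_0=14:  p_0=14·1+0=14,  q_0=14·0+1=1
a_1=1:  p_1=1·14+1=15,  q_1=1·1+0=1
a_2=8:  p_2=8·15+14=134,  q_2=8·1+1=9
a_3=1:  p_3=1·134+15=149,  q_3=1·9+1=10
(x₁, y₁) = (149, 10);  149² − 222·10² = 1 ✓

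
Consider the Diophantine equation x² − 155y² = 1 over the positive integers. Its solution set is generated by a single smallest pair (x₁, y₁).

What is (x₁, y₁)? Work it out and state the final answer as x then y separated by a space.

249 20

√155 → a₀=12, period (2,4,2,24); ℓ=4 even so k=3
k=0  a_k=12  p_k/q_k = 12/1
…
k=2  a_k=4  p_k/q_k = 112/9
k=3  a_k=2  p_k/q_k = 249/20
fundamental: x₁=249, y₁=20  (since 62001 − 155·400 = 1)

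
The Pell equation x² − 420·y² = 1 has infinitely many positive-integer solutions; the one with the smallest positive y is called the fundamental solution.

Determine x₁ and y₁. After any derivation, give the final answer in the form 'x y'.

d=420: √d = [20; 2,40] (ℓ=2, even), read p_1/q_1
i=0: a=20 ⇒ p=20, q=1
i=1: a=2 ⇒ p=41, q=2
→ (41, 2).  Check: 41²=1681, 420·2²=1680, difference 1.

41 2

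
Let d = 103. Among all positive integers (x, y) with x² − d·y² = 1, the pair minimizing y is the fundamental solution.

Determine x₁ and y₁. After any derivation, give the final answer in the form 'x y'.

√103 → a₀=10, period (6,1,2,1,1,9,1,1,2,1,6,20); ℓ=12 even so k=11
step 0: (10, 1)  from 10·(1,0) + (0,1)
…
step 2: (71, 7)  from 1·(61,6) + (10,1)
…
step 9: (24266, 2391)  from 2·(9611,947) + (5044,497)
step 10: (33877, 3338)  from 1·(24266,2391) + (9611,947)
step 11: (227528, 22419)  from 6·(33877,3338) + (24266,2391)
→ (227528, 22419).  Check: 227528²=51768990784, 103·22419²=51768990783, difference 1.

227528 22419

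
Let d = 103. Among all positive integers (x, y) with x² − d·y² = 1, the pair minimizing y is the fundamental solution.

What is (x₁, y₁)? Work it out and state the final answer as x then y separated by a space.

[10; 6,1,2,1,1,9,1,1,2,1,6,20] for √103; ℓ=12 ⇒ convergent index 11
i=0: a=10 ⇒ p=10, q=1
i=1: a=6 ⇒ p=61, q=6
i=2: a=1 ⇒ p=71, q=7
i=3: a=2 ⇒ p=203, q=20
…
i=5: a=1 ⇒ p=477, q=47
…
i=7: a=1 ⇒ p=5044, q=497
…
i=9: a=2 ⇒ p=24266, q=2391
i=10: a=1 ⇒ p=33877, q=3338
i=11: a=6 ⇒ p=227528, q=22419
fundamental: x₁=227528, y₁=22419  (since 51768990784 − 103·502611561 = 1)

227528 22419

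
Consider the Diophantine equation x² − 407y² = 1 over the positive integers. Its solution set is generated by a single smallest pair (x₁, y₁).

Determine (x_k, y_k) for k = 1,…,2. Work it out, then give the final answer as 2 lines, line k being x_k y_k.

2663 132
14183137 703032

√407 → a₀=20, period (5,1,2,1,5,40); ℓ=6 even so k=5
i=0: a=20 ⇒ p=20, q=1
i=1: a=5 ⇒ p=101, q=5
i=2: a=1 ⇒ p=121, q=6
i=3: a=2 ⇒ p=343, q=17
i=4: a=1 ⇒ p=464, q=23
i=5: a=5 ⇒ p=2663, q=132
→ (2663, 132).  Check: 2663²=7091569, 407·132²=7091568, difference 1.
k=2:  x_2 = 2663·2663+407·132·132 = 14183137,  y_2 = 2663·132+132·2663 = 703032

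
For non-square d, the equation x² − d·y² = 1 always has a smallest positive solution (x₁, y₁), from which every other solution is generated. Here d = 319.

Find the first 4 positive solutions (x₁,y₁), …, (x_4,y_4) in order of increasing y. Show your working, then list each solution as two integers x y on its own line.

√319 → a₀=17, period (1,6,5,1,4,…,6,1,34); ℓ=14 even so k=13
k=0  a_k=17  p_k/q_k = 17/1
k=1  a_k=1  p_k/q_k = 18/1
k=2  a_k=6  p_k/q_k = 125/7
k=3  a_k=5  p_k/q_k = 643/36
k=4  a_k=1  p_k/q_k = 768/43
k=5  a_k=4  p_k/q_k = 3715/208
k=6  a_k=3  p_k/q_k = 11913/667
k=7  a_k=1  p_k/q_k = 15628/875
k=8  a_k=3  p_k/q_k = 58797/3292
…
k=10  a_k=1  p_k/q_k = 309613/17335
k=11  a_k=5  p_k/q_k = 1798881/100718
k=12  a_k=6  p_k/q_k = 11102899/621643
k=13  a_k=1  p_k/q_k = 12901780/722361
fundamental: x₁=12901780, y₁=722361  (since 166455927168400 − 319·521805414321 = 1)
(12901780+722361√319)^2 = 332911854336799 + 18639485405160√319
(12901780+722361√319)^3 = 8590311008090840302660 + 480965080021169647239√319
(12901780+722361√319)^4 = 221660605515932150288251132801 + 12410611300231033623224965680√319

12901780 722361
332911854336799 18639485405160
8590311008090840302660 480965080021169647239
221660605515932150288251132801 12410611300231033623224965680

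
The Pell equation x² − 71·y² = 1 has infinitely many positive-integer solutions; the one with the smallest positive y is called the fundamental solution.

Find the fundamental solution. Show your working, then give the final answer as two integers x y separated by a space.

3480 413

d=71: √d = [8; 2,2,1,7,1,2,2,16] (ℓ=8, even), read p_7/q_7
i=0: a=8 ⇒ p=8, q=1
i=1: a=2 ⇒ p=17, q=2
i=2: a=2 ⇒ p=42, q=5
…
i=4: a=7 ⇒ p=455, q=54
i=5: a=1 ⇒ p=514, q=61
i=6: a=2 ⇒ p=1483, q=176
i=7: a=2 ⇒ p=3480, q=413
fundamental: x₁=3480, y₁=413  (since 12110400 − 71·170569 = 1)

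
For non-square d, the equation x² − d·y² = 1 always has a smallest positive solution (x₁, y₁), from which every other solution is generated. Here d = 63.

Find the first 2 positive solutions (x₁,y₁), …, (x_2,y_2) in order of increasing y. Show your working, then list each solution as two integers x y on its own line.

8 1
127 16

√63 = [7; 1,14, …], period ℓ=2 (even) → k=1
i=0: a=7 ⇒ p=7, q=1
i=1: a=1 ⇒ p=8, q=1
(x₁, y₁) = (8, 1);  8² − 63·1² = 1 ✓
n=2: (8,1)∘(8,1) = (8·8+63·1·1, 8·1+1·8) = (127,16)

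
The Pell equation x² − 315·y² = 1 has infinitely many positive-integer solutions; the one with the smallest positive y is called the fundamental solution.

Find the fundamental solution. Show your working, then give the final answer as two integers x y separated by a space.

71 4

√315 → a₀=17, period (1,2,1,34); ℓ=4 even so k=3
step 0: (17, 1)  from 17·(1,0) + (0,1)
step 1: (18, 1)  from 1·(17,1) + (1,0)
step 2: (53, 3)  from 2·(18,1) + (17,1)
step 3: (71, 4)  from 1·(53,3) + (18,1)
→ (71, 4).  Check: 71²=5041, 315·4²=5040, difference 1.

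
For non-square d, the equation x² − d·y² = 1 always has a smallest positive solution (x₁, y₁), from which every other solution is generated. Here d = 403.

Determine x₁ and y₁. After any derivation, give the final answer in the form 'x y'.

669878 33369

d=403: √d = [20; 13,2,1,3,1,3,1,2,13,40] (ℓ=10, even), read p_9/q_9
k=0  a_k=20  p_k/q_k = 20/1
k=1  a_k=13  p_k/q_k = 261/13
k=2  a_k=2  p_k/q_k = 542/27
k=3  a_k=1  p_k/q_k = 803/40
k=4  a_k=3  p_k/q_k = 2951/147
…
k=6  a_k=3  p_k/q_k = 14213/708
…
k=8  a_k=2  p_k/q_k = 50147/2498
k=9  a_k=13  p_k/q_k = 669878/33369
→ (669878, 33369).  Check: 669878²=448736534884, 403·33369²=448736534883, difference 1.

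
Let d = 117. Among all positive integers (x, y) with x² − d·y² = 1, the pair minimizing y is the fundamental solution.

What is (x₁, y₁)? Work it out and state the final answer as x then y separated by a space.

d=117: √d = [10; 1,4,2,4,1,20] (ℓ=6, even), read p_5/q_5
step 0: (10, 1)  from 10·(1,0) + (0,1)
step 1: (11, 1)  from 1·(10,1) + (1,0)
step 2: (54, 5)  from 4·(11,1) + (10,1)
step 3: (119, 11)  from 2·(54,5) + (11,1)
step 4: (530, 49)  from 4·(119,11) + (54,5)
step 5: (649, 60)  from 1·(530,49) + (119,11)
→ (649, 60).  Check: 649²=421201, 117·60²=421200, difference 1.

649 60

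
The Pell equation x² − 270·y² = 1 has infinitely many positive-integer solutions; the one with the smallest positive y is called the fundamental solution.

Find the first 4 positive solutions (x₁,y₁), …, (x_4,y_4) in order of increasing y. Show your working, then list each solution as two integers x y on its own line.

5291 322
55989361 3407404
592479412811 36057148806
6269617090376641 381556745257688

[16; 2,3,6,3,2,32] for √270; ℓ=6 ⇒ convergent index 5
k=0  a_k=16  p_k/q_k = 16/1
…
k=4  a_k=3  p_k/q_k = 2284/139
k=5  a_k=2  p_k/q_k = 5291/322
(x₁, y₁) = (5291, 322);  5291² − 270·322² = 1 ✓
(x_2, y_2) = (5291·5291 + 270·322·322, 5291·322 + 322·5291) = (55989361, 3407404)
(x_3, y_3) = (5291·55989361 + 270·322·3407404, 5291·3407404 + 322·55989361) = (592479412811, 36057148806)
(x_4, y_4) = (5291·592479412811 + 270·322·36057148806, 5291·36057148806 + 322·592479412811) = (6269617090376641, 381556745257688)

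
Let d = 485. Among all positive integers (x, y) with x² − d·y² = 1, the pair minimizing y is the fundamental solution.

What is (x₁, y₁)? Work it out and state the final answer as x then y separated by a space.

969 44

√485 → a₀=22, period (44); ℓ=1 odd so k=1
step 0: (22, 1)  from 22·(1,0) + (0,1)
step 1: (969, 44)  from 44·(22,1) + (1,0)
→ (969, 44).  Check: 969²=938961, 485·44²=938960, difference 1.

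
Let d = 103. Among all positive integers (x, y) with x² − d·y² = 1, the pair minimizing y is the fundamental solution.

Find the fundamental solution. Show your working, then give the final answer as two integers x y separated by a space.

d=103: √d = [10; 6,1,2,1,1,9,1,1,2,1,6,20] (ℓ=12, even), read p_11/q_11
a_0=10:  p_0=10·1+0=10,  q_0=10·0+1=1
a_1=6:  p_1=6·10+1=61,  q_1=6·1+0=6
a_2=1:  p_2=1·61+10=71,  q_2=1·6+1=7
a_3=2:  p_3=2·71+61=203,  q_3=2·7+6=20
a_4=1:  p_4=1·203+71=274,  q_4=1·20+7=27
a_5=1:  p_5=1·274+203=477,  q_5=1·27+20=47
…
a_7=1:  p_7=1·4567+477=5044,  q_7=1·450+47=497
a_8=1:  p_8=1·5044+4567=9611,  q_8=1·497+450=947
…
a_10=1:  p_10=1·24266+9611=33877,  q_10=1·2391+947=3338
a_11=6:  p_11=6·33877+24266=227528,  q_11=6·3338+2391=22419
→ (227528, 22419).  Check: 227528²=51768990784, 103·22419²=51768990783, difference 1.

227528 22419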